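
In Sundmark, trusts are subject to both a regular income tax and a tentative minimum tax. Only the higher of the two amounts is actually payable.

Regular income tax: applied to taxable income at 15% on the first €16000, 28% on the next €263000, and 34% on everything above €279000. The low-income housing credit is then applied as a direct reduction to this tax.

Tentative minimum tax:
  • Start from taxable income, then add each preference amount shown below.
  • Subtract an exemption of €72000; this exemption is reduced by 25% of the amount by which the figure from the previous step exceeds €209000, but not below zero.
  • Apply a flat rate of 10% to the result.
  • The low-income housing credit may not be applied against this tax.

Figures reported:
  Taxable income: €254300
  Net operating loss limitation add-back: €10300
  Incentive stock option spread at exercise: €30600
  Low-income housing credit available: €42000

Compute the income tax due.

€27124

Tentative minimum tax:
  Adjusted income: €254300 + €10300 + €30600 = €295200
  Exemption: €72000 − 25% × (€295200 − €209000) = €72000 − €21550 = €50450
  Base: €295200 − €50450 = €244750
  €244750 × 10% = €24475

Regular income tax:
  €16000 × 15% = €2400
  €238300 × 28% = €66724
  → €69124
  Less low-income housing credit €42000 → €27124

€27124 > €24475, so the regular income tax governs.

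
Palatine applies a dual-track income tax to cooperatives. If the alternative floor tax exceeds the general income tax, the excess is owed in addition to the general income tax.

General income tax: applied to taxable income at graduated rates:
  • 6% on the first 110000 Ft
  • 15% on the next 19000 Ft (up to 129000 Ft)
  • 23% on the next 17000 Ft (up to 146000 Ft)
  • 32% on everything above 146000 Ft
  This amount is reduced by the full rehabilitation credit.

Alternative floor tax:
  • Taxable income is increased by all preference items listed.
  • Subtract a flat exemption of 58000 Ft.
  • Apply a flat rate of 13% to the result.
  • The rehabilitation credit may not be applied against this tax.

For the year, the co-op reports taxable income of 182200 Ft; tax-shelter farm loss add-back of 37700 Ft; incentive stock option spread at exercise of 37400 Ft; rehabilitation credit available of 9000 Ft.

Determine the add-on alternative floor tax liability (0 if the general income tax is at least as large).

9965 Ft

Alternative floor tax:
  Adjusted income: 182200 Ft + 37700 Ft + 37400 Ft = 257300 Ft
  Less exemption 58000 Ft → base 199300 Ft
  199300 Ft × 13% = 25909 Ft

General income tax:
  110000 Ft × 6% = 6600 Ft
  19000 Ft × 15% = 2850 Ft
  17000 Ft × 23% = 3910 Ft
  36200 Ft × 32% = 11584 Ft
  → 24944 Ft
  Less rehabilitation credit 9000 Ft → 15944 Ft

Excess of alternative floor tax over general income tax: 25909 Ft − 15944 Ft = 9965 Ft.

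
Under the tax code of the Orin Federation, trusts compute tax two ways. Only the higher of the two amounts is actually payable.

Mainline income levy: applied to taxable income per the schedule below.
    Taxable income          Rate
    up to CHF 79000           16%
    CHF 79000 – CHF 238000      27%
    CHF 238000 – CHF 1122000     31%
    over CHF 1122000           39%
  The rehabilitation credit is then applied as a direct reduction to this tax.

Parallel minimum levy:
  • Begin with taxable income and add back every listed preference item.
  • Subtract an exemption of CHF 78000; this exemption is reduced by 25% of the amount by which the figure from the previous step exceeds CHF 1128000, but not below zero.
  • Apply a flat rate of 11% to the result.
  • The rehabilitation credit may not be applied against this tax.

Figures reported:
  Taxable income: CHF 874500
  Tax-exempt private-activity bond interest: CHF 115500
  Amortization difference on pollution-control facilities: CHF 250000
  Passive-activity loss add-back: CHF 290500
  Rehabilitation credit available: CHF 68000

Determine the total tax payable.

CHF 184885

Parallel minimum levy:
  Adjusted income: CHF 874500 + CHF 115500 + CHF 250000 + CHF 290500 = CHF 1530500
  Exemption: 25% × (CHF 1530500 − CHF 1128000) = CHF 100625 ≥ CHF 78000, so the exemption is fully phased out
  Base: CHF 1530500 − CHF 0 = CHF 1530500
  CHF 1530500 × 11% = CHF 168355

Mainline income levy:
  CHF 79000 × 16% = CHF 12640
  CHF 159000 × 27% = CHF 42930
  CHF 636500 × 31% = CHF 197315
  → CHF 252885
  Less rehabilitation credit CHF 68000 → CHF 184885

CHF 184885 > CHF 168355, so the mainline income levy governs.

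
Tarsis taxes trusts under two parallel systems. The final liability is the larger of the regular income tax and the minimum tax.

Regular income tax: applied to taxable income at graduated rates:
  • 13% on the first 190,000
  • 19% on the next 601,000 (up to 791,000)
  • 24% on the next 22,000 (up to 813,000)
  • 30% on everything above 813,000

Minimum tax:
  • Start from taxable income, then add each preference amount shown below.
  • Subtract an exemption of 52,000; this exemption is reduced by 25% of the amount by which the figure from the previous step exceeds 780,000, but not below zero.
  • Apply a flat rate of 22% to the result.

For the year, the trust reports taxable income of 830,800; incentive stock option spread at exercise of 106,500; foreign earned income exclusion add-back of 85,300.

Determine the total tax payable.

224,972

Regular income tax:
  190,000 × 13% = 24,700
  601,000 × 19% = 114,190
  22,000 × 24% = 5,280
  17,800 × 30% = 5,340
  → 149,510

Minimum tax:
  Adjusted income: 830,800 + 106,500 + 85,300 = 1,022,600
  Exemption: 25% × (1,022,600 − 780,000) = 60,650 ≥ 52,000, so the exemption is fully phased out
  Base: 1,022,600 − 0 = 1,022,600
  1,022,600 × 22% = 224,972

224,972 > 149,510, so the minimum tax is the binding amount.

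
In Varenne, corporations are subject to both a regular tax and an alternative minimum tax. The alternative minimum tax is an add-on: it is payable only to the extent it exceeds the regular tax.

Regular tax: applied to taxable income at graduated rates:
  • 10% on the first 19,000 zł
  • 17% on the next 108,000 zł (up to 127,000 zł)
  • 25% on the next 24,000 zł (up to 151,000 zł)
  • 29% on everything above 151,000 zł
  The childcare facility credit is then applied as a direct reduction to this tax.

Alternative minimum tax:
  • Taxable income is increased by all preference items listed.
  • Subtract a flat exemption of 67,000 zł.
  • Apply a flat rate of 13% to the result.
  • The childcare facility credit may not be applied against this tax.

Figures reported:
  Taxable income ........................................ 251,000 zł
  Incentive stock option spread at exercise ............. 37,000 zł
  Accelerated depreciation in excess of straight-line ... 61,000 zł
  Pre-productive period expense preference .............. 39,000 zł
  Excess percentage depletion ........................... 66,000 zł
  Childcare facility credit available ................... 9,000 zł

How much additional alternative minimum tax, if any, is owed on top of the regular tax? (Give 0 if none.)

4,050 zł

Regular tax:
  19,000 zł × 10% = 1,900 zł
  108,000 zł × 17% = 18,360 zł
  24,000 zł × 25% = 6,000 zł
  100,000 zł × 29% = 29,000 zł
  → 55,260 zł
  Less childcare facility credit 9,000 zł → 46,260 zł

Alternative minimum tax:
  Adjusted income: 251,000 zł + 37,000 zł + 61,000 zł + 39,000 zł + 66,000 zł = 454,000 zł
  Less exemption 67,000 zł → base 387,000 zł
  387,000 zł × 13% = 50,310 zł

Excess of alternative minimum tax over regular tax: 50,310 zł − 46,260 zł = 4,050 zł.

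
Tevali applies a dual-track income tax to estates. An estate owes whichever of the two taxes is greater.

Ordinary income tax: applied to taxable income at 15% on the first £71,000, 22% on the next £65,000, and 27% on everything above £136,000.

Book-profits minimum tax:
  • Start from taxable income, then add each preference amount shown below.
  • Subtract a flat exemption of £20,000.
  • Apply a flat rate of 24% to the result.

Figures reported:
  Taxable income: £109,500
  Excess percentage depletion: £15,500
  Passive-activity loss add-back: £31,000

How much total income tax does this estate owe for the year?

Book-profits minimum tax:
  Adjusted income: £109,500 + £15,500 + £31,000 = £156,000
  Less exemption £20,000 → base £136,000
  £136,000 × 24% = £32,640

Ordinary income tax:
  £71,000 × 15% = £10,650
  £38,500 × 22% = £8,470
  → £19,120

£32,640 > £19,120, so the book-profits minimum tax is the binding amount.

£32,640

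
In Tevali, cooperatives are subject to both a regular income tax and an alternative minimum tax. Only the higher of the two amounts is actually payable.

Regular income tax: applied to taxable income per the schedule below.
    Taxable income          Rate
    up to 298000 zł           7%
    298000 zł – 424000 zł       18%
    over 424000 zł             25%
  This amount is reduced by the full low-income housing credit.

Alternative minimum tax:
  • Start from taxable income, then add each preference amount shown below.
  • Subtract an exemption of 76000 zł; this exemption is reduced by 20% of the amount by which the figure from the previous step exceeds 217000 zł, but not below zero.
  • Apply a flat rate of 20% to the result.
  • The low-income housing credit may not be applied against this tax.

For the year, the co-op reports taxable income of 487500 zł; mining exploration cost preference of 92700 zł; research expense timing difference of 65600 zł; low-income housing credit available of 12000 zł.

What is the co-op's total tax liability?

129160 zł

Alternative minimum tax:
  Adjusted income: 487500 zł + 92700 zł + 65600 zł = 645800 zł
  Exemption: 20% × (645800 zł − 217000 zł) = 85760 zł ≥ 76000 zł, so the exemption is fully phased out
  Base: 645800 zł − 0 zł = 645800 zł
  645800 zł × 20% = 129160 zł

Regular income tax:
  298000 zł × 7% = 20860 zł
  126000 zł × 18% = 22680 zł
  63500 zł × 25% = 15875 zł
  → 59415 zł
  Less low-income housing credit 12000 zł → 47415 zł

129160 zł > 47415 zł, so the alternative minimum tax is the binding amount.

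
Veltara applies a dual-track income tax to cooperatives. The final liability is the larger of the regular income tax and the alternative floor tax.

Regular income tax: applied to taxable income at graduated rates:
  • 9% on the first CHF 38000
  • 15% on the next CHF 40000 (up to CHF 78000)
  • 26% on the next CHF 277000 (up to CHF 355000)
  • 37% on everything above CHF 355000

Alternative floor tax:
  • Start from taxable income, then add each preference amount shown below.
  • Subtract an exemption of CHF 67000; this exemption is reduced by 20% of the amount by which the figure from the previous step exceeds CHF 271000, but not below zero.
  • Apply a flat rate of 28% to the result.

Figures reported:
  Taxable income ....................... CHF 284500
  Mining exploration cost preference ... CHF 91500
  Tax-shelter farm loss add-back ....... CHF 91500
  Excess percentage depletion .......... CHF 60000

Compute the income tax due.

Regular income tax:
  CHF 38000 × 9% = CHF 3420
  CHF 40000 × 15% = CHF 6000
  CHF 206500 × 26% = CHF 53690
  → CHF 63110

Alternative floor tax:
  Adjusted income: CHF 284500 + CHF 91500 + CHF 91500 + CHF 60000 = CHF 527500
  Exemption: CHF 67000 − 20% × (CHF 527500 − CHF 271000) = CHF 67000 − CHF 51300 = CHF 15700
  Base: CHF 527500 − CHF 15700 = CHF 511800
  CHF 511800 × 28% = CHF 143304

CHF 143304 > CHF 63110, so the alternative floor tax is the binding amount.

CHF 143304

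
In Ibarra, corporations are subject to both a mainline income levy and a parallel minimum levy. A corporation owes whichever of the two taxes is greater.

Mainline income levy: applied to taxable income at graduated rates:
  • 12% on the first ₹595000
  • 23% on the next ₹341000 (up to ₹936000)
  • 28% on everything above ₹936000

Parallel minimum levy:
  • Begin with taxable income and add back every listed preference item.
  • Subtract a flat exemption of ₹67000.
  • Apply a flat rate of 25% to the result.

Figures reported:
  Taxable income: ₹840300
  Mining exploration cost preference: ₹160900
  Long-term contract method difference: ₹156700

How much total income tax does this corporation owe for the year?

₹272725

Parallel minimum levy:
  Adjusted income: ₹840300 + ₹160900 + ₹156700 = ₹1157900
  Less exemption ₹67000 → base ₹1090900
  ₹1090900 × 25% = ₹272725

Mainline income levy:
  ₹595000 × 12% = ₹71400
  ₹245300 × 23% = ₹56419
  → ₹127819

₹272725 > ₹127819, so the parallel minimum levy is the binding amount.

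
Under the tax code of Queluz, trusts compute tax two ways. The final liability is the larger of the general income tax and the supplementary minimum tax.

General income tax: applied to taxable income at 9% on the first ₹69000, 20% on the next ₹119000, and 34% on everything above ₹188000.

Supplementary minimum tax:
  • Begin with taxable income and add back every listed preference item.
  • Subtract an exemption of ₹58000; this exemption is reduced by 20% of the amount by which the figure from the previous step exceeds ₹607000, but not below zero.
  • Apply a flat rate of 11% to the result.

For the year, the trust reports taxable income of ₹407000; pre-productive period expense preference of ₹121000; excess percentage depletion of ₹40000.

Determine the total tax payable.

₹104470

General income tax:
  ₹69000 × 9% = ₹6210
  ₹119000 × 20% = ₹23800
  ₹219000 × 34% = ₹74460
  → ₹104470

Supplementary minimum tax:
  Adjusted income: ₹407000 + ₹121000 + ₹40000 = ₹568000
  Exemption: ₹568000 ≤ ₹607000, so full ₹58000 applies
  Base: ₹568000 − ₹58000 = ₹510000
  ₹510000 × 11% = ₹56100

₹104470 > ₹56100, so the general income tax governs.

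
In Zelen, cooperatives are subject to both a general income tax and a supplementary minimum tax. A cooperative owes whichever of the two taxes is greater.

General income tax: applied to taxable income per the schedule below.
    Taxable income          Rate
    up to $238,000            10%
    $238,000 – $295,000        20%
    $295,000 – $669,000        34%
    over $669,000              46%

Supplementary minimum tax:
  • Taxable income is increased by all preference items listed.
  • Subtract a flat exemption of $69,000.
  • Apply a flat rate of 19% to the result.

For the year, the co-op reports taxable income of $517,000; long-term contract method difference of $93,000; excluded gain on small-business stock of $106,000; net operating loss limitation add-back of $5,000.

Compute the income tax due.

General income tax:
  $238,000 × 10% = $23,800
  $57,000 × 20% = $11,400
  $222,000 × 34% = $75,480
  → $110,680

Supplementary minimum tax:
  Adjusted income: $517,000 + $93,000 + $106,000 + $5,000 = $721,000
  Less exemption $69,000 → base $652,000
  $652,000 × 19% = $123,880

$123,880 > $110,680, so the supplementary minimum tax is the binding amount.

$123,880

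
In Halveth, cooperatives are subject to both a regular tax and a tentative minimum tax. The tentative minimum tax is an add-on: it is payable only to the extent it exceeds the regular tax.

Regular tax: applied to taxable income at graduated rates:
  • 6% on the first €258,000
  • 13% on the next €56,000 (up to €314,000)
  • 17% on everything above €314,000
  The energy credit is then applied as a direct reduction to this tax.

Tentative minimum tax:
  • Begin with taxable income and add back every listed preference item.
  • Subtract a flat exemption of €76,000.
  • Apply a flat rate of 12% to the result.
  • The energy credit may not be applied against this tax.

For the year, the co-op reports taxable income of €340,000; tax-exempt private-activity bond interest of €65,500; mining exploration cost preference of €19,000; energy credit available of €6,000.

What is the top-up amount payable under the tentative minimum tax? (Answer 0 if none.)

€20,640

Regular tax:
  €258,000 × 6% = €15,480
  €56,000 × 13% = €7,280
  €26,000 × 17% = €4,420
  → €27,180
  Less energy credit €6,000 → €21,180

Tentative minimum tax:
  Adjusted income: €340,000 + €65,500 + €19,000 = €424,500
  Less exemption €76,000 → base €348,500
  €348,500 × 12% = €41,820

Excess of tentative minimum tax over regular tax: €41,820 − €21,180 = €20,640.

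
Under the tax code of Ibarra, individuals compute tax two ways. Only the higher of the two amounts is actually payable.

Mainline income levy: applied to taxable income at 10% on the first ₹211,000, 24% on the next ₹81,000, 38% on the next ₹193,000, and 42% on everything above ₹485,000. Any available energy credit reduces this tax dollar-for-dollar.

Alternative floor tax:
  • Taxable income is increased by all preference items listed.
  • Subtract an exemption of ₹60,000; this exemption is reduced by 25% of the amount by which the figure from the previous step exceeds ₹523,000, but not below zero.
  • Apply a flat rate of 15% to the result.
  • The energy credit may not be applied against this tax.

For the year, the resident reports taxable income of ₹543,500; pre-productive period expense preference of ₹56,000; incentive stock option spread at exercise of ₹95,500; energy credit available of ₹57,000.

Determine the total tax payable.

₹101,700

Mainline income levy:
  ₹211,000 × 10% = ₹21,100
  ₹81,000 × 24% = ₹19,440
  ₹193,000 × 38% = ₹73,340
  ₹58,500 × 42% = ₹24,570
  → ₹138,450
  Less energy credit ₹57,000 → ₹81,450

Alternative floor tax:
  Adjusted income: ₹543,500 + ₹56,000 + ₹95,500 = ₹695,000
  Exemption: ₹60,000 − 25% × (₹695,000 − ₹523,000) = ₹60,000 − ₹43,000 = ₹17,000
  Base: ₹695,000 − ₹17,000 = ₹678,000
  ₹678,000 × 15% = ₹101,700

₹101,700 > ₹81,450, so the alternative floor tax is the binding amount.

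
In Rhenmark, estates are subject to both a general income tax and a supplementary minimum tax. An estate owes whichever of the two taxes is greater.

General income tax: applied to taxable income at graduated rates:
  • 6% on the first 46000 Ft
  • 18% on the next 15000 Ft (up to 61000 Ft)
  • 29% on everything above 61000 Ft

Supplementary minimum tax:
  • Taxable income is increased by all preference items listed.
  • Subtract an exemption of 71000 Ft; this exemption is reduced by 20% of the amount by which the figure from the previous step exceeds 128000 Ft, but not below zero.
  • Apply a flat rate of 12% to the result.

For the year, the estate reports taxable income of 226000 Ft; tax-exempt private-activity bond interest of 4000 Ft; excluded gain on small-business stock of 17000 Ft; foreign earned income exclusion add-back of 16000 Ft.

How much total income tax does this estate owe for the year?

General income tax:
  46000 Ft × 6% = 2760 Ft
  15000 Ft × 18% = 2700 Ft
  165000 Ft × 29% = 47850 Ft
  → 53310 Ft

Supplementary minimum tax:
  Adjusted income: 226000 Ft + 4000 Ft + 17000 Ft + 16000 Ft = 263000 Ft
  Exemption: 71000 Ft − 20% × (263000 Ft − 128000 Ft) = 71000 Ft − 27000 Ft = 44000 Ft
  Base: 263000 Ft − 44000 Ft = 219000 Ft
  219000 Ft × 12% = 26280 Ft

53310 Ft > 26280 Ft, so the general income tax governs.

53310 Ft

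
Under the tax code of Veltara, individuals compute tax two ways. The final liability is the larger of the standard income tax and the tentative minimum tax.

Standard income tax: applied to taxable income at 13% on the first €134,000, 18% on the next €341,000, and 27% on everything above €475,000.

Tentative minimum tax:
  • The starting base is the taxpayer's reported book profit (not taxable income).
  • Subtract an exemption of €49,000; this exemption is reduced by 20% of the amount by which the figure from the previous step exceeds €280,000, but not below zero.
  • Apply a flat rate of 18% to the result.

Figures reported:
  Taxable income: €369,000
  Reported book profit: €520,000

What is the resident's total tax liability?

€93,420

Standard income tax:
  €134,000 × 13% = €17,420
  €235,000 × 18% = €42,300
  → €59,720

Tentative minimum tax:
  Base (reported book profit): €520,000
  Exemption: €49,000 − 20% × (€520,000 − €280,000) = €49,000 − €48,000 = €1,000
  Base: €520,000 − €1,000 = €519,000
  €519,000 × 18% = €93,420

€93,420 > €59,720, so the tentative minimum tax is the binding amount.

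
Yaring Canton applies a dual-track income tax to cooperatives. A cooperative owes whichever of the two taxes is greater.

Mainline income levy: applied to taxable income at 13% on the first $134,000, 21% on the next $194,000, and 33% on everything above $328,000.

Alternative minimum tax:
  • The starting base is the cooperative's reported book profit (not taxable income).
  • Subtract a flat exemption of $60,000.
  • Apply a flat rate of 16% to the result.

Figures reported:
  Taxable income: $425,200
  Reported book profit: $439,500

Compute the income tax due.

Mainline income levy:
  $134,000 × 13% = $17,420
  $194,000 × 21% = $40,740
  $97,200 × 33% = $32,076
  → $90,236

Alternative minimum tax:
  Base (reported book profit): $439,500
  Less exemption $60,000 → base $379,500
  $379,500 × 16% = $60,720

$90,236 > $60,720, so the mainline income levy governs.

$90,236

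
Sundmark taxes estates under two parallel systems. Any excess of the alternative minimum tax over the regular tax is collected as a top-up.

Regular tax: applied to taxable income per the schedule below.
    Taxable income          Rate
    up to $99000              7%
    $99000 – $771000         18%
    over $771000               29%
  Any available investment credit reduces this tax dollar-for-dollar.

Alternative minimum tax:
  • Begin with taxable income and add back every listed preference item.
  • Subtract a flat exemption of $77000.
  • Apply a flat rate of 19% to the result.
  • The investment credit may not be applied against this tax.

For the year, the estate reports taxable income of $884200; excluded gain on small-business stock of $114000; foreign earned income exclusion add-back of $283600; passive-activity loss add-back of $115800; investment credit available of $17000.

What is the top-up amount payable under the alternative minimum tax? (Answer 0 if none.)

Regular tax:
  $99000 × 7% = $6930
  $672000 × 18% = $120960
  $113200 × 29% = $32828
  → $160718
  Less investment credit $17000 → $143718

Alternative minimum tax:
  Adjusted income: $884200 + $114000 + $283600 + $115800 = $1397600
  Less exemption $77000 → base $1320600
  $1320600 × 19% = $250914

Excess of alternative minimum tax over regular tax: $250914 − $143718 = $107196.

$107196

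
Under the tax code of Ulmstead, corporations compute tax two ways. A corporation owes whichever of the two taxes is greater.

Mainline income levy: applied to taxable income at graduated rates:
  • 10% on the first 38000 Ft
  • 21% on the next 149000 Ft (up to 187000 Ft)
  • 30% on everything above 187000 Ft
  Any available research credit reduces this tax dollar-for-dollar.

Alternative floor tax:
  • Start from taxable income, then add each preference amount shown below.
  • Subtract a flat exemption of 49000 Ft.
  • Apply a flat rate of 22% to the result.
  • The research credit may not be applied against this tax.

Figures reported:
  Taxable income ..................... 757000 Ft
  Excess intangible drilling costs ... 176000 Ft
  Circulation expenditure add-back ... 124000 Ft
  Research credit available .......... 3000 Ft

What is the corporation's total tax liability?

221760 Ft

Alternative floor tax:
  Adjusted income: 757000 Ft + 176000 Ft + 124000 Ft = 1057000 Ft
  Less exemption 49000 Ft → base 1008000 Ft
  1008000 Ft × 22% = 221760 Ft

Mainline income levy:
  38000 Ft × 10% = 3800 Ft
  149000 Ft × 21% = 31290 Ft
  570000 Ft × 30% = 171000 Ft
  → 206090 Ft
  Less research credit 3000 Ft → 203090 Ft

221760 Ft > 203090 Ft, so the alternative floor tax is the binding amount.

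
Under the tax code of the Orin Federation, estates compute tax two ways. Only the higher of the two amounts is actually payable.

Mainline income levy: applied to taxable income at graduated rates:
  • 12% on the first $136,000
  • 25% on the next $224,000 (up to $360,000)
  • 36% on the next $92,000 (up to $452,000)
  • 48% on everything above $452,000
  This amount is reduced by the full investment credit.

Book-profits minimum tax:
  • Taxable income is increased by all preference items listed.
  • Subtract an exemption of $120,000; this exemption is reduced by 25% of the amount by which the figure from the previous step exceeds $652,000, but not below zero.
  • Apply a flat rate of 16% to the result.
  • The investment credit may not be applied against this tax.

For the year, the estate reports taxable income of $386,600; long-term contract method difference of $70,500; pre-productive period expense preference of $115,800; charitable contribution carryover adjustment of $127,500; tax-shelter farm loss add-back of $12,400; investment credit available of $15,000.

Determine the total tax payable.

Book-profits minimum tax:
  Adjusted income: $386,600 + $70,500 + $115,800 + $127,500 + $12,400 = $712,800
  Exemption: $120,000 − 25% × ($712,800 − $652,000) = $120,000 − $15,200 = $104,800
  Base: $712,800 − $104,800 = $608,000
  $608,000 × 16% = $97,280

Mainline income levy:
  $136,000 × 12% = $16,320
  $224,000 × 25% = $56,000
  $26,600 × 36% = $9,576
  → $81,896
  Less investment credit $15,000 → $66,896

$97,280 > $66,896, so the book-profits minimum tax is the binding amount.

$97,280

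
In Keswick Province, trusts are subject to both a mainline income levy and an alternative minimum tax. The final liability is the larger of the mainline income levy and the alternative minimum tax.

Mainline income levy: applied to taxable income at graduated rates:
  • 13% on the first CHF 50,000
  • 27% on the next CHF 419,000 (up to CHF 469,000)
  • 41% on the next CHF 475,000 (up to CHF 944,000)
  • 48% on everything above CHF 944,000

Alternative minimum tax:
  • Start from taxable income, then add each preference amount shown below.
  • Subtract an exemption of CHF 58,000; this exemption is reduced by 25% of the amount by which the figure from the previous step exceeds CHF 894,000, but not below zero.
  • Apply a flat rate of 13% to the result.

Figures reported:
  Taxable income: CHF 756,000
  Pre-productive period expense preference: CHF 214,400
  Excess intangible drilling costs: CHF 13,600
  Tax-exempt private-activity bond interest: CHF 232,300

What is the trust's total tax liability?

CHF 237,300

Mainline income levy:
  CHF 50,000 × 13% = CHF 6,500
  CHF 419,000 × 27% = CHF 113,130
  CHF 287,000 × 41% = CHF 117,670
  → CHF 237,300

Alternative minimum tax:
  Adjusted income: CHF 756,000 + CHF 214,400 + CHF 13,600 + CHF 232,300 = CHF 1,216,300
  Exemption: 25% × (CHF 1,216,300 − CHF 894,000) = CHF 80,575 ≥ CHF 58,000, so the exemption is fully phased out
  Base: CHF 1,216,300 − CHF 0 = CHF 1,216,300
  CHF 1,216,300 × 13% = CHF 158,119

CHF 237,300 > CHF 158,119, so the mainline income levy governs.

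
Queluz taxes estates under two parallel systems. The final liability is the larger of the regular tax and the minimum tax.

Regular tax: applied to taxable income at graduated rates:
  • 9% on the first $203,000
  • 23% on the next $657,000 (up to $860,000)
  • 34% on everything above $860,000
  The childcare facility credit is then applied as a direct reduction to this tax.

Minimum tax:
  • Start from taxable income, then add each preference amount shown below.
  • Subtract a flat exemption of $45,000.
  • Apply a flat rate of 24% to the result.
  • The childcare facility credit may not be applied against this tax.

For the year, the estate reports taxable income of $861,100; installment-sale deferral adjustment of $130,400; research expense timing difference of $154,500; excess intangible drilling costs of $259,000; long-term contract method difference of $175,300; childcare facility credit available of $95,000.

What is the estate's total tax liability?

$368,472

Minimum tax:
  Adjusted income: $861,100 + $130,400 + $154,500 + $259,000 + $175,300 = $1,580,300
  Less exemption $45,000 → base $1,535,300
  $1,535,300 × 24% = $368,472

Regular tax:
  $203,000 × 9% = $18,270
  $657,000 × 23% = $151,110
  $1,100 × 34% = $374
  → $169,754
  Less childcare facility credit $95,000 → $74,754

$368,472 > $74,754, so the minimum tax is the binding amount.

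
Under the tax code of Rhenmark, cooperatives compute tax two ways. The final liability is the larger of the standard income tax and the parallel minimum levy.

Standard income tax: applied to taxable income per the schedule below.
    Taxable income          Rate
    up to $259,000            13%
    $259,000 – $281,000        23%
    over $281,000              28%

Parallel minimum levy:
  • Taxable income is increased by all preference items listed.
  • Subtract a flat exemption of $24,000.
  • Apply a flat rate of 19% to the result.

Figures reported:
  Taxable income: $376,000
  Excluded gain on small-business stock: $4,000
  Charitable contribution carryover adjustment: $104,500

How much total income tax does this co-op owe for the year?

$87,495

Standard income tax:
  $259,000 × 13% = $33,670
  $22,000 × 23% = $5,060
  $95,000 × 28% = $26,600
  → $65,330

Parallel minimum levy:
  Adjusted income: $376,000 + $4,000 + $104,500 = $484,500
  Less exemption $24,000 → base $460,500
  $460,500 × 19% = $87,495

$87,495 > $65,330, so the parallel minimum levy is the binding amount.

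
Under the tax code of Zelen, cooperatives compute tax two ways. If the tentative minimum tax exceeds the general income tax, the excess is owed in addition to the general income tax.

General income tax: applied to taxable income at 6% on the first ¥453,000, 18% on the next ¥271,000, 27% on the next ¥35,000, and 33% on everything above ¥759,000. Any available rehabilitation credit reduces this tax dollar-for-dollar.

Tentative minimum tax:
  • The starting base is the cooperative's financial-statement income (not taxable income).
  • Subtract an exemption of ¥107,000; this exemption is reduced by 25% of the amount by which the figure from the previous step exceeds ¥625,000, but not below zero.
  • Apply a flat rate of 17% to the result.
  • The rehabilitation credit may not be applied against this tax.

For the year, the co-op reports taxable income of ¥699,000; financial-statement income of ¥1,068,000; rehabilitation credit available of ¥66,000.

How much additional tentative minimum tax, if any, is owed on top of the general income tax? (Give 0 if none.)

¥176,100

General income tax:
  ¥453,000 × 6% = ¥27,180
  ¥246,000 × 18% = ¥44,280
  → ¥71,460
  Less rehabilitation credit ¥66,000 → ¥5,460

Tentative minimum tax:
  Base (financial-statement income): ¥1,068,000
  Exemption: 25% × (¥1,068,000 − ¥625,000) = ¥110,750 ≥ ¥107,000, so the exemption is fully phased out
  Base: ¥1,068,000 − ¥0 = ¥1,068,000
  ¥1,068,000 × 17% = ¥181,560

Excess of tentative minimum tax over general income tax: ¥181,560 − ¥5,460 = ¥176,100.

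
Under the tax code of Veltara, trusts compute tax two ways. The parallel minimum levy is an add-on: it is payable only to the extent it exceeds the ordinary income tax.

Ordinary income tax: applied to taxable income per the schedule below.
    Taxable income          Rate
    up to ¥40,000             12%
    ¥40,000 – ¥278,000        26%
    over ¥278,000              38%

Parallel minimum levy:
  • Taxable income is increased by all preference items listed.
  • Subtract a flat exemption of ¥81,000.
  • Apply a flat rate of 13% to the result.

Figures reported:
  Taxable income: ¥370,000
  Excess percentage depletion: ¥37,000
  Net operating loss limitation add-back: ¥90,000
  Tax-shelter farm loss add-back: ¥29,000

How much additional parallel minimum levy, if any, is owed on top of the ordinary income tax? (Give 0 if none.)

Parallel minimum levy:
  Adjusted income: ¥370,000 + ¥37,000 + ¥90,000 + ¥29,000 = ¥526,000
  Less exemption ¥81,000 → base ¥445,000
  ¥445,000 × 13% = ¥57,850

Ordinary income tax:
  ¥40,000 × 12% = ¥4,800
  ¥238,000 × 26% = ¥61,880
  ¥92,000 × 38% = ¥34,960
  → ¥101,640

¥57,850 ≤ ¥101,640, so no add-on is due.

¥0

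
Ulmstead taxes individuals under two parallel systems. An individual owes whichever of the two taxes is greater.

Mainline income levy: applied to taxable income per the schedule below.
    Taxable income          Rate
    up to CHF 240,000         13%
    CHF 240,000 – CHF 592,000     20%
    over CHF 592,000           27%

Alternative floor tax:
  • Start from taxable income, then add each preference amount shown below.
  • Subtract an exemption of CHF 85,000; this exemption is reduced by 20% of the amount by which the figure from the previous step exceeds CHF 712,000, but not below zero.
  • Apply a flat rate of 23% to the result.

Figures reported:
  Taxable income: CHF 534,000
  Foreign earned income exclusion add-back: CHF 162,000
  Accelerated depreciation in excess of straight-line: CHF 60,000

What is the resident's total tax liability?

CHF 156,354

Mainline income levy:
  CHF 240,000 × 13% = CHF 31,200
  CHF 294,000 × 20% = CHF 58,800
  → CHF 90,000

Alternative floor tax:
  Adjusted income: CHF 534,000 + CHF 162,000 + CHF 60,000 = CHF 756,000
  Exemption: CHF 85,000 − 20% × (CHF 756,000 − CHF 712,000) = CHF 85,000 − CHF 8,800 = CHF 76,200
  Base: CHF 756,000 − CHF 76,200 = CHF 679,800
  CHF 679,800 × 23% = CHF 156,354

CHF 156,354 > CHF 90,000, so the alternative floor tax is the binding amount.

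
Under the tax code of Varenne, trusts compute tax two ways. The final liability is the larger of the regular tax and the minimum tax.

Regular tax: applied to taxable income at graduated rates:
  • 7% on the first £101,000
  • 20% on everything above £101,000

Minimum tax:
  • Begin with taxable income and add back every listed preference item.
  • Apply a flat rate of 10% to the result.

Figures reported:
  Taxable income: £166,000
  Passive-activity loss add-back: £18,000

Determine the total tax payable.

£20,070

Minimum tax:
  Adjusted income: £166,000 + £18,000 = £184,000
  £184,000 × 10% = £18,400

Regular tax:
  £101,000 × 7% = £7,070
  £65,000 × 20% = £13,000
  → £20,070

£20,070 > £18,400, so the regular tax governs.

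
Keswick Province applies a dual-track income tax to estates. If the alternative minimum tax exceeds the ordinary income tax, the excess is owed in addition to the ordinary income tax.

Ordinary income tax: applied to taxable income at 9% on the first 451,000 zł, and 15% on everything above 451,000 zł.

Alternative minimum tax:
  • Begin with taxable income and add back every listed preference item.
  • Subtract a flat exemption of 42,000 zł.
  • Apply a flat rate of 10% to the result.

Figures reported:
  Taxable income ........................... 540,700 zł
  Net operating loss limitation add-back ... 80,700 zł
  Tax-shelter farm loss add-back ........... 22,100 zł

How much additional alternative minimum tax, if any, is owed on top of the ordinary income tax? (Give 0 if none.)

6,105 zł

Ordinary income tax:
  451,000 zł × 9% = 40,590 zł
  89,700 zł × 15% = 13,455 zł
  → 54,045 zł

Alternative minimum tax:
  Adjusted income: 540,700 zł + 80,700 zł + 22,100 zł = 643,500 zł
  Less exemption 42,000 zł → base 601,500 zł
  601,500 zł × 10% = 60,150 zł

Excess of alternative minimum tax over ordinary income tax: 60,150 zł − 54,045 zł = 6,105 zł.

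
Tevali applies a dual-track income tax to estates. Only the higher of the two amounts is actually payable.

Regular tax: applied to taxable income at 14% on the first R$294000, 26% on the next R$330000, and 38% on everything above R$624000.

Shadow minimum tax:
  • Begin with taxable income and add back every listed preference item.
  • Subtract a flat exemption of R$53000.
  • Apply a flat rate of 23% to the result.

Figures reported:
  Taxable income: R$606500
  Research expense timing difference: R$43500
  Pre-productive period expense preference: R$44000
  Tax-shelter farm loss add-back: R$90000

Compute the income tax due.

R$168130

Regular tax:
  R$294000 × 14% = R$41160
  R$312500 × 26% = R$81250
  → R$122410

Shadow minimum tax:
  Adjusted income: R$606500 + R$43500 + R$44000 + R$90000 = R$784000
  Less exemption R$53000 → base R$731000
  R$731000 × 23% = R$168130

R$168130 > R$122410, so the shadow minimum tax is the binding amount.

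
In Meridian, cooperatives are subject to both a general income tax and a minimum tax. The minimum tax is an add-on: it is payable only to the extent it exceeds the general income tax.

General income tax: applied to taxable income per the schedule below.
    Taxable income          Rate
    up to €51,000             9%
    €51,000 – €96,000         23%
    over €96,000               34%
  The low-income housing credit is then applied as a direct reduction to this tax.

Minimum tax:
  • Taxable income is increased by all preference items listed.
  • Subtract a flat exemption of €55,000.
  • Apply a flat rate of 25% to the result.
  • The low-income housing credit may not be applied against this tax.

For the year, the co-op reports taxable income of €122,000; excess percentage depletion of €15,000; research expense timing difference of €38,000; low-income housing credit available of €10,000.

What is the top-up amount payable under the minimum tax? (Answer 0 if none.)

General income tax:
  €51,000 × 9% = €4,590
  €45,000 × 23% = €10,350
  €26,000 × 34% = €8,840
  → €23,780
  Less low-income housing credit €10,000 → €13,780

Minimum tax:
  Adjusted income: €122,000 + €15,000 + €38,000 = €175,000
  Less exemption €55,000 → base €120,000
  €120,000 × 25% = €30,000

Excess of minimum tax over general income tax: €30,000 − €13,780 = €16,220.

€16,220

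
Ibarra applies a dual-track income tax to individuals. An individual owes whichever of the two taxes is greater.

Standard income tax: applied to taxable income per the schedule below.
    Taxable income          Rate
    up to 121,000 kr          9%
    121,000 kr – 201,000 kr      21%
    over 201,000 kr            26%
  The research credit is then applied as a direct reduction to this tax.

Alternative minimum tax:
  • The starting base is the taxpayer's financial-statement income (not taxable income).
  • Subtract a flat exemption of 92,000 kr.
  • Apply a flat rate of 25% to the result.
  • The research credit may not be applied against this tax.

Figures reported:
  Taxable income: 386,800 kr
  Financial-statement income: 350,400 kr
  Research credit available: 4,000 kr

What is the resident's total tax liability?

Standard income tax:
  121,000 kr × 9% = 10,890 kr
  80,000 kr × 21% = 16,800 kr
  185,800 kr × 26% = 48,308 kr
  → 75,998 kr
  Less research credit 4,000 kr → 71,998 kr

Alternative minimum tax:
  Base (financial-statement income): 350,400 kr
  Less exemption 92,000 kr → base 258,400 kr
  258,400 kr × 25% = 64,600 kr

71,998 kr > 64,600 kr, so the standard income tax governs.

71,998 kr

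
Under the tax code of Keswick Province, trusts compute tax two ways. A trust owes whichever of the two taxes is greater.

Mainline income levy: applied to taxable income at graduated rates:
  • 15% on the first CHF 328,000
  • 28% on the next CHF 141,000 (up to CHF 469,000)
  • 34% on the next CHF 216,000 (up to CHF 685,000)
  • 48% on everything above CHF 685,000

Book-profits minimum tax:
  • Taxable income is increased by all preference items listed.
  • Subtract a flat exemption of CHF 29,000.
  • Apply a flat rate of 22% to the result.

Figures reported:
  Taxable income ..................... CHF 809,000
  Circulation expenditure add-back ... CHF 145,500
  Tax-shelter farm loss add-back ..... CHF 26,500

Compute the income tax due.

Mainline income levy:
  CHF 328,000 × 15% = CHF 49,200
  CHF 141,000 × 28% = CHF 39,480
  CHF 216,000 × 34% = CHF 73,440
  CHF 124,000 × 48% = CHF 59,520
  → CHF 221,640

Book-profits minimum tax:
  Adjusted income: CHF 809,000 + CHF 145,500 + CHF 26,500 = CHF 981,000
  Less exemption CHF 29,000 → base CHF 952,000
  CHF 952,000 × 22% = CHF 209,440

CHF 221,640 > CHF 209,440, so the mainline income levy governs.

CHF 221,640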